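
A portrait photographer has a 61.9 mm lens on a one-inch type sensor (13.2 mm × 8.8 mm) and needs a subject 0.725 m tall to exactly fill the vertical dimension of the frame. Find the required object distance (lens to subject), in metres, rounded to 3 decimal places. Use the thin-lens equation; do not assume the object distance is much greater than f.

5.162 m

W: 0.725 m = 725 mm.
Magnification m = h/W = dᵢ/dₒ; combined with 1/f = 1/dₒ + 1/dᵢ this gives dₒ = f·(1 + W/h).
dₒ = 61.9 mm × (1 + 725/8.8) = 61.9 × 83.3864 ≈ 5161.616 mm = 5.16162 m.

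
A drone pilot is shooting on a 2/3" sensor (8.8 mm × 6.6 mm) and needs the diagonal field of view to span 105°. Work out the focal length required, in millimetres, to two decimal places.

4.22 mm

Sensor diagonal = √(8.8² + 6.6²) = √121.0000 ≈ 11.0000 mm.
From α = 2·arctan(d/2f) we get f = d / (2·tan(α/2)).
With d = 11.0000 mm and α/2 = 52.5°, tan(α/2) ≈ 1.30323, so f ≈ 11.0000 / 2.60645 ≈ 4.2203 mm.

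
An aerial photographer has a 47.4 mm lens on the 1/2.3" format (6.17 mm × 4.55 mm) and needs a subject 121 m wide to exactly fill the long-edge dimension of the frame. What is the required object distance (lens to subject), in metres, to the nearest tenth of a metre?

W: 121 m = 121000 mm.
Magnification m = w/W = dᵢ/dₒ; combined with 1/f = 1/dₒ + 1/dᵢ this gives dₒ = f·(1 + W/w).
dₒ = 47.4 mm × (1 + 121000/6.17) = 47.4 × 19612.0211 ≈ 929609.799 mm = 929.61 m.

929.6 m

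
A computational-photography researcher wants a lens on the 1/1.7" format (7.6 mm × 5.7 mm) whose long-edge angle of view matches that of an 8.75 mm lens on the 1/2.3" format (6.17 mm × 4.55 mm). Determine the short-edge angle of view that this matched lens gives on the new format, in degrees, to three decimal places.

Equal long-edge AOV ⇒ f₂ = f₁ · 7.6/6.17 = 8.75 × 1.23177 ≈ 10.7780 mm.
Short-edge AOV on the new format = 2·arctan(5.7 / (2 × 10.7780)) = 2·arctan(0.26443) ≈ 29.6233°.

29.623°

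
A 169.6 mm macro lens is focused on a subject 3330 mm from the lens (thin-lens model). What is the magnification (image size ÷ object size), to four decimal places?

0.0537×

Thin lens: 1/f = 1/dₒ + 1/dᵢ → 1/dᵢ = 1/169.6 − 1/3330 = 0.0055959 mm⁻¹, so dᵢ ≈ 178.7014 mm.
Magnification m = dᵢ/dₒ = 178.7014/3330 ≈ 0.05366.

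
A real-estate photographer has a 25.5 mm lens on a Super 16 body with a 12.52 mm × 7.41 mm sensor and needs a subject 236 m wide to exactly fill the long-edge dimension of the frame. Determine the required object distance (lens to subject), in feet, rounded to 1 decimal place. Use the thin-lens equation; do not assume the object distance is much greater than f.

W: 236 m = 236000 mm.
Magnification m = w/W = dᵢ/dₒ; combined with 1/f = 1/dₒ + 1/dᵢ this gives dₒ = f·(1 + W/w).
dₒ = 25.5 mm × (1 + 236000/12.52) = 25.5 × 18850.8403 ≈ 480696.427 mm = 480696.427/304.8 ft = 1577.09 ft.

1577.1 ft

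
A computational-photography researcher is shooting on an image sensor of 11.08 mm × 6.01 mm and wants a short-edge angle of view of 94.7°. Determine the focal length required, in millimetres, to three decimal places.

2.768 mm

From α = 2·arctan(h/2f) we get f = h / (2·tan(α/2)).
With h = 6.01 mm and α/2 = 47.35°, tan(α/2) ≈ 1.08559, so f ≈ 6.01 / 2.17118 ≈ 2.7681 mm.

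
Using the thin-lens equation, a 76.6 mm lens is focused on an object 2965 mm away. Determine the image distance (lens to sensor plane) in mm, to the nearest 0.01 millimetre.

78.63 mm

1/dᵢ = 1/f − 1/dₒ = 1/76.6 − 1/2965 = 0.0127176 mm⁻¹.
dᵢ = 1/0.0127176 ≈ 78.6314 mm.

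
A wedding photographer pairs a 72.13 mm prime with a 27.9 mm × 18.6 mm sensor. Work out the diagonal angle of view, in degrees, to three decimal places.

Sensor diagonal = √(27.9² + 18.6²) = √1124.3700 ≈ 33.5316 mm.
Angle of view α = 2·arctan(d/2f) with d = 33.5316 mm and f = 72.13 mm.
d/2f = 0.23244; arctan(0.23244) ≈ 13.0854°, so α ≈ 26.1708°.

26.171°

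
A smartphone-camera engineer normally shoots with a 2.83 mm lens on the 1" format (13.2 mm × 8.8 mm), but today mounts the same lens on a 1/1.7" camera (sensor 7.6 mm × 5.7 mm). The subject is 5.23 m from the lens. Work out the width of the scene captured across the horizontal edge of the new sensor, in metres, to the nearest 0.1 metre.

14.0 m

The focal length stays 2.83 mm; the relevant sensor dimension is now w = 7.6 mm. Object distance dₒ = 5.23 m = 5230 mm.
Thin-lens field width W = w·(dₒ − f)/f = 7.6 × (5230 − 2.83)/2.83 ≈ 14037.630 mm = 14.0376 m.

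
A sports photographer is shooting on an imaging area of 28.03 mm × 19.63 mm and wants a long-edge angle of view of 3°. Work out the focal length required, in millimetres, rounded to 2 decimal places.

From α = 2·arctan(w/2f) we get f = w / (2·tan(α/2)).
With w = 28.03 mm and α/2 = 1.5°, tan(α/2) ≈ 0.02619, so f ≈ 28.03 / 0.05237 ≈ 535.2113 mm.

535.21 mm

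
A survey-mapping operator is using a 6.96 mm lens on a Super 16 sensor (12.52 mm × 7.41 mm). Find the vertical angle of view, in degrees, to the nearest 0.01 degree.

Angle of view α = 2·arctan(h/2f) with h = 7.41 mm and f = 6.96 mm.
h/2f = 0.53233; arctan(0.53233) ≈ 28.0276°, so α ≈ 56.0552°.

56.06°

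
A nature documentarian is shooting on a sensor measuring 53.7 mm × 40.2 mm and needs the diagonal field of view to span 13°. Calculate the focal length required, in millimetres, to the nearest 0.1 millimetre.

Sensor diagonal = √(53.7² + 40.2²) = √4499.7300 ≈ 67.0800 mm.
From α = 2·arctan(d/2f) we get f = d / (2·tan(α/2)).
With d = 67.0800 mm and α/2 = 6.5°, tan(α/2) ≈ 0.11394, so f ≈ 67.0800 / 0.22787 ≈ 294.3769 mm.

294.4 mm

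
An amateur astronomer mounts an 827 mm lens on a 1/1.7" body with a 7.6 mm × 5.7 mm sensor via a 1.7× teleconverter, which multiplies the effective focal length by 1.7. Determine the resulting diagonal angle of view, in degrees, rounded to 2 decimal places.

0.39°

Effective focal length f = 827 × 1.7 = 1405.9 mm.
Sensor diagonal = √(7.6² + 5.7²) = √90.2500 ≈ 9.5000 mm.
α = 2·arctan(9.500 / (2 × 1405.9)) = 2·arctan(0.00338) ≈ 0.3872°.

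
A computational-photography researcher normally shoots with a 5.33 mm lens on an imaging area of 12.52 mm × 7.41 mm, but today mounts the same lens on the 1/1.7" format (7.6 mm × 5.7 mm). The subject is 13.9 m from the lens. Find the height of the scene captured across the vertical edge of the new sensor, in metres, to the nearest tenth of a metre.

14.9 m

The focal length stays 5.33 mm; the relevant sensor dimension is now h = 5.7 mm. Object distance dₒ = 13.9 m = 13900 mm.
Thin-lens field height W = h·(dₒ − f)/f = 5.7 × (13900 − 5.33)/5.33 ≈ 14859.216 mm = 14.8592 m.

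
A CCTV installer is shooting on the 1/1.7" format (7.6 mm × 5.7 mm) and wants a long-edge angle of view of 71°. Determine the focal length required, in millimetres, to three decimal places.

From α = 2·arctan(w/2f) we get f = w / (2·tan(α/2)).
With w = 7.6 mm and α/2 = 35.5°, tan(α/2) ≈ 0.71329, so f ≈ 7.6 / 1.42659 ≈ 5.3274 mm.

5.327 mm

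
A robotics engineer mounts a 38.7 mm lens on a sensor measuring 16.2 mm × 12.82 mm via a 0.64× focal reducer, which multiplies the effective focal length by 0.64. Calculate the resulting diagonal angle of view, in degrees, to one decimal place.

45.3°

Effective focal length f = 38.7 × 0.64 = 24.768 mm.
Sensor diagonal = √(16.2² + 12.82²) = √426.7924 ≈ 20.6590 mm.
α = 2·arctan(20.659 / (2 × 24.768)) = 2·arctan(0.41705) ≈ 45.2771°.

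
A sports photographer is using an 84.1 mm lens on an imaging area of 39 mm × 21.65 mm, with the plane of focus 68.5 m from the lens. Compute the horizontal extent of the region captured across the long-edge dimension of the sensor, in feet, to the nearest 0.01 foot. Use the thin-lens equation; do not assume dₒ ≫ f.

dₒ: 68.5 m = 68500 mm.
Similar triangles through the lens centre give W/dₒ = w/dᵢ; with 1/f = 1/dₒ + 1/dᵢ this gives W = w·(dₒ − f)/f.
W = 39 mm × (68500 − 84.1) / 84.1 = 39 × 813.5065 ≈ 31726.755 mm = 31726.755/304.8 ft = 104.09 ft.

104.09 ft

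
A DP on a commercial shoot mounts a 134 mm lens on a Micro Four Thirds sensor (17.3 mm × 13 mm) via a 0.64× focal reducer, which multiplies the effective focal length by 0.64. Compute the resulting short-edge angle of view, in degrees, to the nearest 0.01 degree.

8.67°

Effective focal length f = 134 × 0.64 = 85.76 mm.
α = 2·arctan(13 / (2 × 85.76)) = 2·arctan(0.07579) ≈ 8.6687°.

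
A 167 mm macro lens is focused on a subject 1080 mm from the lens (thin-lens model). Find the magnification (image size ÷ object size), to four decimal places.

0.1829×

Thin lens: 1/f = 1/dₒ + 1/dᵢ → 1/dᵢ = 1/167 − 1/1080 = 0.0050621 mm⁻¹, so dᵢ ≈ 197.5465 mm.
Magnification m = dᵢ/dₒ = 197.5465/1080 ≈ 0.18291.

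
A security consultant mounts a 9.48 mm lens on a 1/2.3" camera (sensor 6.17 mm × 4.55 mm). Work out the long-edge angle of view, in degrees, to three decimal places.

Angle of view α = 2·arctan(w/2f) with w = 6.17 mm and f = 9.48 mm.
w/2f = 0.32542; arctan(0.32542) ≈ 18.0260°, so α ≈ 36.0520°.

36.052°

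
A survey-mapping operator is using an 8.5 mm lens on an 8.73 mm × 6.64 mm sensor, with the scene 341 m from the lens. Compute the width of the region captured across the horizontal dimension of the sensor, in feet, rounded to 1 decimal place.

1149.0 ft

dₒ: 341 m = 341000 mm.
Similar triangles through the lens centre give W/dₒ = w/dᵢ; with 1/f = 1/dₒ + 1/dᵢ this gives W = w·(dₒ − f)/f.
W = 8.73 mm × (341000 − 8.5) / 8.5 = 8.73 × 40116.6471 ≈ 350218.329 mm = 350218.329/304.8 ft = 1149.01 ft.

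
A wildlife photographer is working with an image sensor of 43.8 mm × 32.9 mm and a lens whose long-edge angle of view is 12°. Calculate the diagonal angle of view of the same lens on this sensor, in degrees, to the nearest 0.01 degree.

14.98°

From the long-edge AOV: f = 43.8 / (2·tan(6°)) = 43.8 / 0.21021 ≈ 208.3646 mm.
Sensor diagonal = √(43.8² + 32.9²) = √3000.8500 ≈ 54.7800 mm.
Diagonal AOV = 2·arctan(54.7800 / (2 × 208.3646)) = 2·arctan(0.13145) ≈ 14.9775°.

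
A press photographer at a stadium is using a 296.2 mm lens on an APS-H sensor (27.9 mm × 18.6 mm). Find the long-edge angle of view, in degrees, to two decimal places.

5.39°

Angle of view α = 2·arctan(w/2f) with w = 27.9 mm and f = 296.2 mm.
w/2f = 0.04710; arctan(0.04710) ≈ 2.6964°, so α ≈ 5.3929°.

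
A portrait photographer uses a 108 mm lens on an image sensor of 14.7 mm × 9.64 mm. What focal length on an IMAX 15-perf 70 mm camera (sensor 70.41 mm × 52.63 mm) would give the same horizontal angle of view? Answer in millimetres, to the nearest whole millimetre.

Equal angle of view means equal width/f ratio, so f₂ = f₁ · (width₂/width₁) = 108 × 70.41/14.7.
f₂ = 108 × 4.78980 ≈ 517.298 mm.

517 mm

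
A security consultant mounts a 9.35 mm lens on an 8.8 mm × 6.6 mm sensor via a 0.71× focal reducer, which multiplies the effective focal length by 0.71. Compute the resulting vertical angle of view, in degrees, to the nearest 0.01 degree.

Effective focal length f = 9.35 × 0.71 = 6.6385 mm.
α = 2·arctan(6.6 / (2 × 6.6385)) = 2·arctan(0.49710) ≈ 52.8640°.

52.86°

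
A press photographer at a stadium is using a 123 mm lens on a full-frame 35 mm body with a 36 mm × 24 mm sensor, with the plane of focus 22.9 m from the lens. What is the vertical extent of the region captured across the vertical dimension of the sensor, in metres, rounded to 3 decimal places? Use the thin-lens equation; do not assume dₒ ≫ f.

dₒ: 22.9 m = 22900 mm.
Similar triangles through the lens centre give W/dₒ = h/dᵢ; with 1/f = 1/dₒ + 1/dᵢ this gives W = h·(dₒ − f)/f.
W = 24 mm × (22900 − 123) / 123 = 24 × 185.1789 ≈ 4444.293 mm = 4.44429 m.

4.444 m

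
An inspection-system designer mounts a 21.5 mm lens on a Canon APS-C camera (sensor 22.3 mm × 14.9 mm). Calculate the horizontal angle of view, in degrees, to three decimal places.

Angle of view α = 2·arctan(w/2f) with w = 22.3 mm and f = 21.5 mm.
w/2f = 0.51860; arctan(0.51860) ≈ 27.4115°, so α ≈ 54.8229°.

54.823°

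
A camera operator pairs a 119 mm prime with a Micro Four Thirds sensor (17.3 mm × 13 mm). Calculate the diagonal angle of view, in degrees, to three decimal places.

Sensor diagonal = √(17.3² + 13²) = √468.2900 ≈ 21.6400 mm.
Angle of view α = 2·arctan(d/2f) with d = 21.6400 mm and f = 119 mm.
d/2f = 0.09092; arctan(0.09092) ≈ 5.1953°, so α ≈ 10.3906°.

10.391°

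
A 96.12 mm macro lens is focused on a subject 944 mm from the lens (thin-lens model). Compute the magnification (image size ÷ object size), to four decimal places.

0.1134×

Thin lens: 1/f = 1/dₒ + 1/dᵢ → 1/dᵢ = 1/96.12 − 1/944 = 0.0093443 mm⁻¹, so dᵢ ≈ 107.0167 mm.
Magnification m = dᵢ/dₒ = 107.0167/944 ≈ 0.11337.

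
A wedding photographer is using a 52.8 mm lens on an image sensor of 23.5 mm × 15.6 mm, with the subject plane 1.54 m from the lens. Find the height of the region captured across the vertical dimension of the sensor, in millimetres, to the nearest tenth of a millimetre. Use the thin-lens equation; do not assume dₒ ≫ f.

dₒ: 1.54 m = 1540 mm.
Similar triangles through the lens centre give W/dₒ = h/dᵢ; with 1/f = 1/dₒ + 1/dᵢ this gives W = h·(dₒ − f)/f.
W = 15.6 mm × (1540 − 52.8) / 52.8 = 15.6 × 28.1667 ≈ 439.400 mm.

439.4 mm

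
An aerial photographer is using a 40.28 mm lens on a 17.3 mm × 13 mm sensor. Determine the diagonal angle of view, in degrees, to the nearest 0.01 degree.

Sensor diagonal = √(17.3² + 13²) = √468.2900 ≈ 21.6400 mm.
Angle of view α = 2·arctan(d/2f) with d = 21.6400 mm and f = 40.28 mm.
d/2f = 0.26862; arctan(0.26862) ≈ 15.0358°, so α ≈ 30.0717°.

30.07°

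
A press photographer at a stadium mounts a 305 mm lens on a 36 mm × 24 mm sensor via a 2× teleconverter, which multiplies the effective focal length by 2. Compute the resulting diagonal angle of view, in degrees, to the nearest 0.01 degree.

Effective focal length f = 305 × 2 = 610 mm.
Sensor diagonal = √(36² + 24²) = √1872.0000 ≈ 43.2666 mm.
α = 2·arctan(43.267 / (2 × 610)) = 2·arctan(0.03546) ≈ 4.0622°.

4.06°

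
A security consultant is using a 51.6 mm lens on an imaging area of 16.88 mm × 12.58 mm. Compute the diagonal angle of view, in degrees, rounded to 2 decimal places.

23.06°

Sensor diagonal = √(16.88² + 12.58²) = √443.1908 ≈ 21.0521 mm.
Angle of view α = 2·arctan(d/2f) with d = 21.0521 mm and f = 51.6 mm.
d/2f = 0.20399; arctan(0.20399) ≈ 11.5298°, so α ≈ 23.0595°.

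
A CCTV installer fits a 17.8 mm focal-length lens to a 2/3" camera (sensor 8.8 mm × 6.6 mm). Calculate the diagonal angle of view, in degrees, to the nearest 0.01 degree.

34.34°

Sensor diagonal = √(8.8² + 6.6²) = √121.0000 ≈ 11.0000 mm.
Angle of view α = 2·arctan(d/2f) with d = 11.0000 mm and f = 17.8 mm.
d/2f = 0.30899; arctan(0.30899) ≈ 17.1706°, so α ≈ 34.3411°.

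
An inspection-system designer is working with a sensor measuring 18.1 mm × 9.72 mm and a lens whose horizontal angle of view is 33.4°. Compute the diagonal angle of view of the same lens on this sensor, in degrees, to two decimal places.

37.61°

From the horizontal AOV: f = 18.1 / (2·tan(16.7°)) = 18.1 / 0.60003 ≈ 30.1652 mm.
Sensor diagonal = √(18.1² + 9.72²) = √422.0884 ≈ 20.5448 mm.
Diagonal AOV = 2·arctan(20.5448 / (2 × 30.1652)) = 2·arctan(0.34054) ≈ 37.6113°.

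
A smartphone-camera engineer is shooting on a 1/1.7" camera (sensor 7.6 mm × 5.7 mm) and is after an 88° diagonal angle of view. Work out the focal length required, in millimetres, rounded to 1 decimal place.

4.9 mm

Sensor diagonal = √(7.6² + 5.7²) = √90.2500 ≈ 9.5000 mm.
From α = 2·arctan(d/2f) we get f = d / (2·tan(α/2)).
With d = 9.5000 mm and α/2 = 44°, tan(α/2) ≈ 0.96569, so f ≈ 9.5000 / 1.93138 ≈ 4.9188 mm.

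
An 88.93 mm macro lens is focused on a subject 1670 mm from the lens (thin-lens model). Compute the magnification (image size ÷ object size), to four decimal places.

0.0562×

Thin lens: 1/f = 1/dₒ + 1/dᵢ → 1/dᵢ = 1/88.93 − 1/1670 = 0.0106460 mm⁻¹, so dᵢ ≈ 93.9320 mm.
Magnification m = dᵢ/dₒ = 93.9320/1670 ≈ 0.05625.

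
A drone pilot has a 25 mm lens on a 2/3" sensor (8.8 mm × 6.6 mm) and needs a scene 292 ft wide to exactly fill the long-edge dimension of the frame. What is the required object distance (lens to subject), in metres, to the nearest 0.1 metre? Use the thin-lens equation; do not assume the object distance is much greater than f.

W: 292 ft × 304.8 mm/ft = 89001.60 mm.
Magnification m = w/W = dᵢ/dₒ; combined with 1/f = 1/dₒ + 1/dᵢ this gives dₒ = f·(1 + W/w).
dₒ = 25 mm × (1 + 89001.6/8.8) = 25 × 10114.8179 ≈ 252870.446 mm = 252.87 m.

252.9 m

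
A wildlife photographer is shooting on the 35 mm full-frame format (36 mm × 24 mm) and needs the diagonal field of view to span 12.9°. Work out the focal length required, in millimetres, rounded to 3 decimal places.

Sensor diagonal = √(36² + 24²) = √1872.0000 ≈ 43.2666 mm.
From α = 2·arctan(d/2f) we get f = d / (2·tan(α/2)).
With d = 43.2666 mm and α/2 = 6.45°, tan(α/2) ≈ 0.11305, so f ≈ 43.2666 / 0.22610 ≈ 191.3576 mm.

191.358 mm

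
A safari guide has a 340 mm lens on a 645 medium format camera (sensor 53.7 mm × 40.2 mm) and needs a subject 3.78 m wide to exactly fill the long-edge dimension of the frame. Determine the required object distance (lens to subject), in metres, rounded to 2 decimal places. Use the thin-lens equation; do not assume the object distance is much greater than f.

W: 3.78 m = 3780 mm.
Magnification m = w/W = dᵢ/dₒ; combined with 1/f = 1/dₒ + 1/dᵢ this gives dₒ = f·(1 + W/w).
dₒ = 340 mm × (1 + 3780/53.7) = 340 × 71.3911 ≈ 24272.961 mm = 24.273 m.

24.27 m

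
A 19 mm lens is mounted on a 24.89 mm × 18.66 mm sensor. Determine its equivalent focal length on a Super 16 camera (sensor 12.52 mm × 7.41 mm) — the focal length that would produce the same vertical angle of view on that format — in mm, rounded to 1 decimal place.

7.5 mm

Equal angle of view means equal height/f ratio, so f₂ = f₁ · (height₂/height₁) = 19 × 7.41/18.66.
f₂ = 19 × 0.39711 ≈ 7.545 mm.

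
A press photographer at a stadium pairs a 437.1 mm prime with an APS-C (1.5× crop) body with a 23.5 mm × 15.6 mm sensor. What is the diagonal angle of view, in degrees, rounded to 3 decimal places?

Sensor diagonal = √(23.5² + 15.6²) = √795.6100 ≈ 28.2066 mm.
Angle of view α = 2·arctan(d/2f) with d = 28.2066 mm and f = 437.1 mm.
d/2f = 0.03227; arctan(0.03227) ≈ 1.8480°, so α ≈ 3.6961°.

3.696°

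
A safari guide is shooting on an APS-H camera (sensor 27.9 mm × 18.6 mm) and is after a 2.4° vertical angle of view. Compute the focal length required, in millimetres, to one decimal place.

From α = 2·arctan(h/2f) we get f = h / (2·tan(α/2)).
With h = 18.6 mm and α/2 = 1.2°, tan(α/2) ≈ 0.02095, so f ≈ 18.6 / 0.04189 ≈ 443.9774 mm.

444.0 mm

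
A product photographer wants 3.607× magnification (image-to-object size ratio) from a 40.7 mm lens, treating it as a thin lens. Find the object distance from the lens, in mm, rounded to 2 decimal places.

With m = dᵢ/dₒ and 1/f = 1/dₒ + 1/dᵢ, substituting dᵢ = m·dₒ gives 1/f = (1 + 1/m)/dₒ, hence dₒ = f·(1 + 1/m).
dₒ = 40.7 × (1 + 1/3.607) = 40.7 × 1.27724 ≈ 51.984 mm.

51.98 mm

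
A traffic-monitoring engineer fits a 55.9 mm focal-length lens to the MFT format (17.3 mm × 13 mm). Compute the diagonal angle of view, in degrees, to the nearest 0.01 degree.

21.91°

Sensor diagonal = √(17.3² + 13²) = √468.2900 ≈ 21.6400 mm.
Angle of view α = 2·arctan(d/2f) with d = 21.6400 mm and f = 55.9 mm.
d/2f = 0.19356; arctan(0.19356) ≈ 10.9547°, so α ≈ 21.9094°.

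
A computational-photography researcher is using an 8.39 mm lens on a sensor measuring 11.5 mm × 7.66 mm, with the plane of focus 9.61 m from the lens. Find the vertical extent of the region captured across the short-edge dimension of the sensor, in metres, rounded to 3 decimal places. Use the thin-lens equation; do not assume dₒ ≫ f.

8.766 m

dₒ: 9.61 m = 9610 mm.
Similar triangles through the lens centre give W/dₒ = h/dᵢ; with 1/f = 1/dₒ + 1/dᵢ this gives W = h·(dₒ − f)/f.
W = 7.66 mm × (9610 − 8.39) / 8.39 = 7.66 × 1144.4112 ≈ 8766.190 mm = 8.76619 m.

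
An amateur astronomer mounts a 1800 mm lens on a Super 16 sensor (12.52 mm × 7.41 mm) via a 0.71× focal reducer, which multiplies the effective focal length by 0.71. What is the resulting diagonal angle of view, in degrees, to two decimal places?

0.65°

Effective focal length f = 1800 × 0.71 = 1278 mm.
Sensor diagonal = √(12.52² + 7.41²) = √211.6585 ≈ 14.5485 mm.
α = 2·arctan(14.548 / (2 × 1278)) = 2·arctan(0.00569) ≈ 0.6522°.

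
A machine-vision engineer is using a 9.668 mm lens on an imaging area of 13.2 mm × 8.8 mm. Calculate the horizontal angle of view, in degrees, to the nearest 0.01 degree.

Angle of view α = 2·arctan(w/2f) with w = 13.2 mm and f = 9.668 mm.
w/2f = 0.68266; arctan(0.68266) ≈ 34.3200°, so α ≈ 68.6399°.

68.64°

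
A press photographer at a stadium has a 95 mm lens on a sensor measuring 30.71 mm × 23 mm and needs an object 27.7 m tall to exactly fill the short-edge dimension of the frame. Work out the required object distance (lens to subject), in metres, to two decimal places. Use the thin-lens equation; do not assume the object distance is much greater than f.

W: 27.7 m = 27700 mm.
Magnification m = h/W = dᵢ/dₒ; combined with 1/f = 1/dₒ + 1/dᵢ this gives dₒ = f·(1 + W/h).
dₒ = 95 mm × (1 + 27700/23) = 95 × 1205.3478 ≈ 114508.043 mm = 114.508 m.

114.51 m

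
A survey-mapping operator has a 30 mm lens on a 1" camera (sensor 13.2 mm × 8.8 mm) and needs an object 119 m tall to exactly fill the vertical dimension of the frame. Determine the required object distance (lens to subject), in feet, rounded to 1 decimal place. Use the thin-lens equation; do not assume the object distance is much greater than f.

1331.1 ft

W: 119 m = 119000 mm.
Magnification m = h/W = dᵢ/dₒ; combined with 1/f = 1/dₒ + 1/dᵢ this gives dₒ = f·(1 + W/h).
dₒ = 30 mm × (1 + 119000/8.8) = 30 × 13523.7273 ≈ 405711.818 mm = 405711.818/304.8 ft = 1331.08 ft.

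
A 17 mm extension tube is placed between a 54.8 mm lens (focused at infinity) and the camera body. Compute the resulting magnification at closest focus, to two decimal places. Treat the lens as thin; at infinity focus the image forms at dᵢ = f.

The tube moves the image plane from f to f + e, so dᵢ = 54.8 + 17 = 71.8 mm. Focus is achieved when 1/f = 1/dₒ + 1/dᵢ, giving dₒ = 1/(1/f − 1/(f+e)).
Magnification m = dᵢ/dₒ = (f+e)·(1/f − 1/(f+e)) = e/f = 17/54.8 ≈ 0.3102.

0.31×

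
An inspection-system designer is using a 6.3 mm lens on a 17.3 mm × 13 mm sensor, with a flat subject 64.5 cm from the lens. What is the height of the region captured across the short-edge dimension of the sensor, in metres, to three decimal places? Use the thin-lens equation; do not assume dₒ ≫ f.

1.318 m

dₒ: 64.5 cm = 645 mm.
Similar triangles through the lens centre give W/dₒ = h/dᵢ; with 1/f = 1/dₒ + 1/dᵢ this gives W = h·(dₒ − f)/f.
W = 13 mm × (645 − 6.3) / 6.3 = 13 × 101.3810 ≈ 1317.952 mm = 1.31795 m.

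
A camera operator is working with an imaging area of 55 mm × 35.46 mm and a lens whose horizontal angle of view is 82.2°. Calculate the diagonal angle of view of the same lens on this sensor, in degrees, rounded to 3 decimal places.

92.133°

From the horizontal AOV: f = 55 / (2·tan(41.1°)) = 55 / 1.74471 ≈ 31.5238 mm.
Sensor diagonal = √(55² + 35.46²) = √4282.4116 ≈ 65.4401 mm.
Diagonal AOV = 2·arctan(65.4401 / (2 × 31.5238)) = 2·arctan(1.03795) ≈ 92.1335°.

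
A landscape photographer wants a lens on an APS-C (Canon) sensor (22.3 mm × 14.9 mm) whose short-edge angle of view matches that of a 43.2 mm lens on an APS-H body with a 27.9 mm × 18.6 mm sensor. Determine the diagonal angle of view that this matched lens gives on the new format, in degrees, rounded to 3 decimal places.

Equal short-edge AOV ⇒ f₂ = f₁ · 14.9/18.6 = 43.2 × 0.80108 ≈ 34.6065 mm.
Sensor diagonal = √(22.3² + 14.9²) = √719.3000 ≈ 26.8198 mm.
Diagonal AOV on the new format = 2·arctan(26.8198 / (2 × 34.6065)) = 2·arctan(0.38750) ≈ 42.3624°.

42.362°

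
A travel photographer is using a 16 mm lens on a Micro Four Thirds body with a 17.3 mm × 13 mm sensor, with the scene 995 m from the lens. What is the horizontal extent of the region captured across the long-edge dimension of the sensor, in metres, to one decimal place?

dₒ: 995 m = 995000 mm.
Similar triangles through the lens centre give W/dₒ = w/dᵢ; with 1/f = 1/dₒ + 1/dᵢ this gives W = w·(dₒ − f)/f.
W = 17.3 mm × (995000 − 16) / 16 = 17.3 × 62186.5000 ≈ 1075826.450 mm = 1075.83 m.

1075.8 m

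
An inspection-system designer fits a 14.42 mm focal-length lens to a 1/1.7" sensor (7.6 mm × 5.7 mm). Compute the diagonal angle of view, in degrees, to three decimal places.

36.464°

Sensor diagonal = √(7.6² + 5.7²) = √90.2500 ≈ 9.5000 mm.
Angle of view α = 2·arctan(d/2f) with d = 9.5000 mm and f = 14.42 mm.
d/2f = 0.32940; arctan(0.32940) ≈ 18.2321°, so α ≈ 36.4641°.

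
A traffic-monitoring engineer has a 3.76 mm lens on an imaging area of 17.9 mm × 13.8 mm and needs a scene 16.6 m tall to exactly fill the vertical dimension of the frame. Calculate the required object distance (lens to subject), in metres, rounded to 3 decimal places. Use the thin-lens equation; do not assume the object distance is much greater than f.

4.527 m

W: 16.6 m = 16600 mm.
Magnification m = h/W = dᵢ/dₒ; combined with 1/f = 1/dₒ + 1/dᵢ this gives dₒ = f·(1 + W/h).
dₒ = 3.76 mm × (1 + 16600/13.8) = 3.76 × 1203.8986 ≈ 4526.659 mm = 4.52666 m.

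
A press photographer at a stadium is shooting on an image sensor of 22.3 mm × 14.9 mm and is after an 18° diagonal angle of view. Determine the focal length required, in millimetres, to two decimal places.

Sensor diagonal = √(22.3² + 14.9²) = √719.3000 ≈ 26.8198 mm.
From α = 2·arctan(d/2f) we get f = d / (2·tan(α/2)).
With d = 26.8198 mm and α/2 = 9°, tan(α/2) ≈ 0.15838, so f ≈ 26.8198 / 0.31677 ≈ 84.6667 mm.

84.67 mm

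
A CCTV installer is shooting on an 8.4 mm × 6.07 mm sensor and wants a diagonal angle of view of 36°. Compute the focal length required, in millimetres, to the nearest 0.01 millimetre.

15.95 mm

Sensor diagonal = √(8.4² + 6.07²) = √107.4049 ≈ 10.3636 mm.
From α = 2·arctan(d/2f) we get f = d / (2·tan(α/2)).
With d = 10.3636 mm and α/2 = 18°, tan(α/2) ≈ 0.32492, so f ≈ 10.3636 / 0.64984 ≈ 15.9480 mm.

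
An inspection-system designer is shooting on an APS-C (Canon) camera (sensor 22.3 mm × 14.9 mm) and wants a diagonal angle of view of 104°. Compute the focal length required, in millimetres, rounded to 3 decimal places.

Sensor diagonal = √(22.3² + 14.9²) = √719.3000 ≈ 26.8198 mm.
From α = 2·arctan(d/2f) we get f = d / (2·tan(α/2)).
With d = 26.8198 mm and α/2 = 52°, tan(α/2) ≈ 1.27994, so f ≈ 26.8198 / 2.55988 ≈ 10.4769 mm.

10.477 mm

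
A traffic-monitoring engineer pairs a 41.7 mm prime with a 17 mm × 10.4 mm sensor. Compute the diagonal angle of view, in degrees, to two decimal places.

26.88°

Sensor diagonal = √(17² + 10.4²) = √397.1600 ≈ 19.9289 mm.
Angle of view α = 2·arctan(d/2f) with d = 19.9289 mm and f = 41.7 mm.
d/2f = 0.23896; arctan(0.23896) ≈ 13.4391°, so α ≈ 26.8782°.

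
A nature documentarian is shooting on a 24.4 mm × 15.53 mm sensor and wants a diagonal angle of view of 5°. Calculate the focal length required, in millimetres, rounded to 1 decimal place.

331.2 mm

Sensor diagonal = √(24.4² + 15.53²) = √836.5409 ≈ 28.9230 mm.
From α = 2·arctan(d/2f) we get f = d / (2·tan(α/2)).
With d = 28.9230 mm and α/2 = 2.5°, tan(α/2) ≈ 0.04366, so f ≈ 28.9230 / 0.08732 ≈ 331.2230 mm.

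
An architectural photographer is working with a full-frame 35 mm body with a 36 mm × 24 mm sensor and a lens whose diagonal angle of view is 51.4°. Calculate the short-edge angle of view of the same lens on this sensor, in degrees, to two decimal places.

Sensor diagonal = √(36² + 24²) = √1872.0000 ≈ 43.2666 mm.
From the diagonal AOV: f = 43.2666 / (2·tan(25.7°)) = 43.2666 / 0.96253 ≈ 44.9507 mm.
Short-edge AOV = 2·arctan(24 / (2 × 44.9507)) = 2·arctan(0.26696) ≈ 29.8941°.

29.89°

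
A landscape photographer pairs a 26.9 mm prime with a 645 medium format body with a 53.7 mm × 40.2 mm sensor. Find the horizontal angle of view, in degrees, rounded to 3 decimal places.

Angle of view α = 2·arctan(w/2f) with w = 53.7 mm and f = 26.9 mm.
w/2f = 0.99814; arctan(0.99814) ≈ 44.9467°, so α ≈ 89.8934°.

89.893°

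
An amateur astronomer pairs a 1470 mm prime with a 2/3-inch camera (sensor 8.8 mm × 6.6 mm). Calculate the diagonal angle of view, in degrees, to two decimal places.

Sensor diagonal = √(8.8² + 6.6²) = √121.0000 ≈ 11.0000 mm.
Angle of view α = 2·arctan(d/2f) with d = 11.0000 mm and f = 1470 mm.
d/2f = 0.00374; arctan(0.00374) ≈ 0.2144°, so α ≈ 0.4287°.

0.43°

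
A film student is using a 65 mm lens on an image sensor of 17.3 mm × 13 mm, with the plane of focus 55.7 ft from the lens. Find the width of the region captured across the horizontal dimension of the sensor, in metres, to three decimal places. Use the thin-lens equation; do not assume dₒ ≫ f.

4.501 m

dₒ: 55.7 ft × 304.8 mm/ft = 16977.36 mm.
Similar triangles through the lens centre give W/dₒ = w/dᵢ; with 1/f = 1/dₒ + 1/dᵢ this gives W = w·(dₒ − f)/f.
W = 17.3 mm × (16977.4 − 65) / 65 = 17.3 × 260.1901 ≈ 4501.290 mm = 4.50129 m.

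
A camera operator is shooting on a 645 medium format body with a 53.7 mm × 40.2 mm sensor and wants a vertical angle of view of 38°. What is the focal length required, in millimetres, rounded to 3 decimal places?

From α = 2·arctan(h/2f) we get f = h / (2·tan(α/2)).
With h = 40.2 mm and α/2 = 19°, tan(α/2) ≈ 0.34433, so f ≈ 40.2 / 0.68866 ≈ 58.3746 mm.

58.375 mm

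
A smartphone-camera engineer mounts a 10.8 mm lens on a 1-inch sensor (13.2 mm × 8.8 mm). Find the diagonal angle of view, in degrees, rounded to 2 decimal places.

72.59°

Sensor diagonal = √(13.2² + 8.8²) = √251.6800 ≈ 15.8644 mm.
Angle of view α = 2·arctan(d/2f) with d = 15.8644 mm and f = 10.8 mm.
d/2f = 0.73446; arctan(0.73446) ≈ 36.2959°, so α ≈ 72.5919°.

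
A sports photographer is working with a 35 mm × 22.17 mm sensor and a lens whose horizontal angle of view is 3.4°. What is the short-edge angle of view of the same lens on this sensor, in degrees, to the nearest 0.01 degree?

From the horizontal AOV: f = 35 / (2·tan(1.7°)) = 35 / 0.05936 ≈ 589.6364 mm.
Short-edge AOV = 2·arctan(22.17 / (2 × 589.6364)) = 2·arctan(0.01880) ≈ 2.1540°.

2.15°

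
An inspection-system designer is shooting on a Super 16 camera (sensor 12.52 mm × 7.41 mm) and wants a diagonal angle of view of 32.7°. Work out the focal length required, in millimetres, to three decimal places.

Sensor diagonal = √(12.52² + 7.41²) = √211.6585 ≈ 14.5485 mm.
From α = 2·arctan(d/2f) we get f = d / (2·tan(α/2)).
With d = 14.5485 mm and α/2 = 16.35°, tan(α/2) ≈ 0.29337, so f ≈ 14.5485 / 0.58674 ≈ 24.7956 mm.

24.796 mm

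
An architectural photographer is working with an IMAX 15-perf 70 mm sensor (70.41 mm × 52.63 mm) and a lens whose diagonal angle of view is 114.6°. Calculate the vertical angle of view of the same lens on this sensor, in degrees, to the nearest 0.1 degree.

Sensor diagonal = √(70.41² + 52.63²) = √7727.4850 ≈ 87.9061 mm.
From the diagonal AOV: f = 87.9061 / (2·tan(57.3°)) = 87.9061 / 3.11532 ≈ 28.2174 mm.
Vertical AOV = 2·arctan(52.63 / (2 × 28.2174)) = 2·arctan(0.93258) ≈ 86.0041°.

86.0°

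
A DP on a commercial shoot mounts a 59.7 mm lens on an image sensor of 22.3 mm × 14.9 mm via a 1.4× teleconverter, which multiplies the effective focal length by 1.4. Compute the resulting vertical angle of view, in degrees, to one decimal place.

10.2°

Effective focal length f = 59.7 × 1.4 = 83.58 mm.
α = 2·arctan(14.9 / (2 × 83.58)) = 2·arctan(0.08914) ≈ 10.1873°.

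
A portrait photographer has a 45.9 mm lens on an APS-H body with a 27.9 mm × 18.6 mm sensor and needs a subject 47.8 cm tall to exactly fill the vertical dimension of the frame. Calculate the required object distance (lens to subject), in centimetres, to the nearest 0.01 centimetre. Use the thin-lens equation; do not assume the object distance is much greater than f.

122.55 cm

W: 47.8 cm = 478 mm.
Magnification m = h/W = dᵢ/dₒ; combined with 1/f = 1/dₒ + 1/dᵢ this gives dₒ = f·(1 + W/h).
dₒ = 45.9 mm × (1 + 478/18.6) = 45.9 × 26.6989 ≈ 1225.481 mm = 122.548 cm.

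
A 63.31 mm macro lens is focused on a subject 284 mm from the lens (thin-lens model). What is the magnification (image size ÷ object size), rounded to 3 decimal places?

Thin lens: 1/f = 1/dₒ + 1/dᵢ → 1/dᵢ = 1/63.31 − 1/284 = 0.0122742 mm⁻¹, so dᵢ ≈ 81.4719 mm.
Magnification m = dᵢ/dₒ = 81.4719/284 ≈ 0.28687.

0.287×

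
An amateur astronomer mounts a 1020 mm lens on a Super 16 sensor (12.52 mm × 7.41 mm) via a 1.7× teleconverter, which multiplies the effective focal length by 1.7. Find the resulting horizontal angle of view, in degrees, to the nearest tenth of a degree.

Effective focal length f = 1020 × 1.7 = 1734 mm.
α = 2·arctan(12.52 / (2 × 1734)) = 2·arctan(0.00361) ≈ 0.4137°.

0.4°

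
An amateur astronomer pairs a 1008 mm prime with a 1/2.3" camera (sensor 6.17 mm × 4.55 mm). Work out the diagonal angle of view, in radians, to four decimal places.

0.0076 rad

Sensor diagonal = √(6.17² + 4.55²) = √58.7714 ≈ 7.6663 mm.
Angle of view α = 2·arctan(d/2f) with d = 7.6663 mm and f = 1008 mm.
d/2f = 0.00380; arctan(0.00380) ≈ 0.0038 rad, so α ≈ 0.0076 rad.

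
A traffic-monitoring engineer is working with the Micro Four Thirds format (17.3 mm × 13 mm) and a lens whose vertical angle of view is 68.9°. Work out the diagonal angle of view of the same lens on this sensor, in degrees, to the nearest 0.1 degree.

97.6°

From the vertical AOV: f = 13 / (2·tan(34.45°)) = 13 / 1.37199 ≈ 9.4753 mm.
Sensor diagonal = √(17.3² + 13²) = √468.2900 ≈ 21.6400 mm.
Diagonal AOV = 2·arctan(21.6400 / (2 × 9.4753)) = 2·arctan(1.14192) ≈ 97.5816°.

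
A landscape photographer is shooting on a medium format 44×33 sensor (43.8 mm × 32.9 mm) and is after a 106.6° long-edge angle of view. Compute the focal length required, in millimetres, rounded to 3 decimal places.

16.324 mm

From α = 2·arctan(w/2f) we get f = w / (2·tan(α/2)).
With w = 43.8 mm and α/2 = 53.3°, tan(α/2) ≈ 1.34160, so f ≈ 43.8 / 2.68321 ≈ 16.3238 mm.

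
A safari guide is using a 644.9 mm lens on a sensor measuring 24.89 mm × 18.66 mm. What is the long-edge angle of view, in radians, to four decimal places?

0.0386 rad

Angle of view α = 2·arctan(w/2f) with w = 24.89 mm and f = 644.9 mm.
w/2f = 0.01930; arctan(0.01930) ≈ 0.0193 rad, so α ≈ 0.0386 rad.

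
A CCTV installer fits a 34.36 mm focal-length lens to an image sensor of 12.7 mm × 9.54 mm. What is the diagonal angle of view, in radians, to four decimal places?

0.4543 rad

Sensor diagonal = √(12.7² + 9.54²) = √252.3016 ≈ 15.8840 mm.
Angle of view α = 2·arctan(d/2f) with d = 15.8840 mm and f = 34.36 mm.
d/2f = 0.23114; arctan(0.23114) ≈ 0.2272 rad, so α ≈ 0.4543 rad.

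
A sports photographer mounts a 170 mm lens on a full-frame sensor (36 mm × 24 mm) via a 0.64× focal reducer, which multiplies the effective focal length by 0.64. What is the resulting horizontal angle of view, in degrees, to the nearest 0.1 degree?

Effective focal length f = 170 × 0.64 = 108.8 mm.
α = 2·arctan(36 / (2 × 108.8)) = 2·arctan(0.16544) ≈ 18.7880°.

18.8°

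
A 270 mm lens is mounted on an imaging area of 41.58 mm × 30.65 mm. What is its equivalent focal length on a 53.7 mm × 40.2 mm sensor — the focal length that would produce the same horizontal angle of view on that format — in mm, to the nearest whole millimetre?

349 mm

Equal angle of view means equal width/f ratio, so f₂ = f₁ · (width₂/width₁) = 270 × 53.7/41.58.
f₂ = 270 × 1.29149 ≈ 348.701 mm.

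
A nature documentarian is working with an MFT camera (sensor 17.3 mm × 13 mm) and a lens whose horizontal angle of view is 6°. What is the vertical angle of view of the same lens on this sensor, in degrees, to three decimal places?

4.510°

From the horizontal AOV: f = 17.3 / (2·tan(3°)) = 17.3 / 0.10482 ≈ 165.0518 mm.
Vertical AOV = 2·arctan(13 / (2 × 165.0518)) = 2·arctan(0.03938) ≈ 4.5105°.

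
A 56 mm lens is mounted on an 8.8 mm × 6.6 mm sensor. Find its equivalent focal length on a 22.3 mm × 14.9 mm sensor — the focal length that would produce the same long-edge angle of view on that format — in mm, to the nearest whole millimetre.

Equal angle of view means equal width/f ratio, so f₂ = f₁ · (width₂/width₁) = 56 × 22.3/8.8.
f₂ = 56 × 2.53409 ≈ 141.909 mm.

142 mm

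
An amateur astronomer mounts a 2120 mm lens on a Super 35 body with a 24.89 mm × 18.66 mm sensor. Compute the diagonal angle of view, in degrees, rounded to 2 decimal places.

Sensor diagonal = √(24.89² + 18.66²) = √967.7077 ≈ 31.1080 mm.
Angle of view α = 2·arctan(d/2f) with d = 31.1080 mm and f = 2120 mm.
d/2f = 0.00734; arctan(0.00734) ≈ 0.4204°, so α ≈ 0.8407°.

0.84°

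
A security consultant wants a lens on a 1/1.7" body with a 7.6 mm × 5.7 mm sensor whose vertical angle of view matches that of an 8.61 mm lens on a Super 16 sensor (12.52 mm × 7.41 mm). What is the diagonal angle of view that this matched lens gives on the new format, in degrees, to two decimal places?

Equal vertical AOV ⇒ f₂ = f₁ · 5.7/7.41 = 8.61 × 0.76923 ≈ 6.6231 mm.
Sensor diagonal = √(7.6² + 5.7²) = √90.2500 ≈ 9.5000 mm.
Diagonal AOV on the new format = 2·arctan(9.5000 / (2 × 6.6231)) = 2·arctan(0.71719) ≈ 71.2954°.

71.30°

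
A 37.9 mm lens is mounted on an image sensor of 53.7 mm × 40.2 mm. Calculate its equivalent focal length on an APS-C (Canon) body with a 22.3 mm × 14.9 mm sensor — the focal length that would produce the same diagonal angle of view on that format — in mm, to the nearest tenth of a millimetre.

15.2 mm

Sensor diagonal = √(53.7² + 40.2²) = √4499.7300 ≈ 67.0800 mm.
Sensor diagonal = √(22.3² + 14.9²) = √719.3000 ≈ 26.8198 mm.
Equal angle of view means equal diagonal/f ratio, so f₂ = f₁ · (diagonal₂/diagonal₁) = 37.9 × 26.8198/67.0800.
f₂ = 37.9 × 0.39982 ≈ 15.153 mm.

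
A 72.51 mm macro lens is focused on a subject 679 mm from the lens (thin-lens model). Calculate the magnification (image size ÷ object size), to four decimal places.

0.1196×

Thin lens: 1/f = 1/dₒ + 1/dᵢ → 1/dᵢ = 1/72.51 − 1/679 = 0.0123184 mm⁻¹, so dᵢ ≈ 81.1791 mm.
Magnification m = dᵢ/dₒ = 81.1791/679 ≈ 0.11956.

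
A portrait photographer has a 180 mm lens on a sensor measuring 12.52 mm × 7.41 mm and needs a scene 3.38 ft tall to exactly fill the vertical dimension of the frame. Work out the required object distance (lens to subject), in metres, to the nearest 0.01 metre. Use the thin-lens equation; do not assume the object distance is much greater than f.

25.21 m

W: 3.38 ft × 304.8 mm/ft = 1030.22 mm.
Magnification m = h/W = dᵢ/dₒ; combined with 1/f = 1/dₒ + 1/dᵢ this gives dₒ = f·(1 + W/h).
dₒ = 180 mm × (1 + 1030.22/7.41) = 180 × 140.0316 ≈ 25205.683 mm = 25.2057 m.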